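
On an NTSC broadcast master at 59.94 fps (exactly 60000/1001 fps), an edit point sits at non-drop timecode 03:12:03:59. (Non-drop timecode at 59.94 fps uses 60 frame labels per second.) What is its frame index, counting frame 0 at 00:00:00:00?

691439

Total seconds to the label: (3 × 3600 + 12 × 60 + 3) = 11523.
Frame index = 11523 × 60 + 59 = 691439.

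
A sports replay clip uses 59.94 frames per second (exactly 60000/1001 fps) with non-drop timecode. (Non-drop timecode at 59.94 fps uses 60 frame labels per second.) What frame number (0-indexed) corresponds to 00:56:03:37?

201817

Total seconds to the label: (0 × 3600 + 56 × 60 + 3) = 3363.
Frame index = 3363 × 60 + 37 = 201817.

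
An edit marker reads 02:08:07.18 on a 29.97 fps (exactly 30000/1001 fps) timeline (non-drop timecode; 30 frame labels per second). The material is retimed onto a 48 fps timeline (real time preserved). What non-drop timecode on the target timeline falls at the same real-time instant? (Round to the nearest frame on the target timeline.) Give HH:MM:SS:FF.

Source frame index: (2×3600 + 8×60 + 7) × 30 + 18 = 230628.
Real time: 230628 / (30000/1001) = 19238219/2500 s.
Target frame: (19238219/2500) × (48) = 230858628/625 ≈ 369373.805 → 369374.
At 48 labels/s: frame 369374 → 02:08:15:14.

02:08:15:14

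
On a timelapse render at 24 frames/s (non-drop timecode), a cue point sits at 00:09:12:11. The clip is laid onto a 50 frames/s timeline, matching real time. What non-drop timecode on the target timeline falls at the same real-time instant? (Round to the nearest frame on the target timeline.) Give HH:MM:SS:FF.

00:09:12:23

Source frame index: (0×3600 + 9×60 + 12) × 24 + 11 = 13259.
Real time: 13259 / (24) = 13259/24 s.
Target frame: (13259/24) × (50) = 331475/12 ≈ 27622.917 → 27623.
At 50 labels/s: frame 27623 → 00:09:12:23.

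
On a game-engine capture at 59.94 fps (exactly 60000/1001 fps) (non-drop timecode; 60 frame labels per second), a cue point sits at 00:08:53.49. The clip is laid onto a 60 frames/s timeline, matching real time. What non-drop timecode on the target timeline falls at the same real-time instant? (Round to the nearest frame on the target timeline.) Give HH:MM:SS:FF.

Source frame index: (0×3600 + 8×60 + 53) × 60 + 49 = 32029.
Real time: 32029 / (60000/1001) = 32061029/60000 s.
Target frame: (32061029/60000) × (60) = 32061029/1000 ≈ 32061.029 → 32061.
At 60 labels/s: frame 32061 → 00:08:54:21.

00:08:54:21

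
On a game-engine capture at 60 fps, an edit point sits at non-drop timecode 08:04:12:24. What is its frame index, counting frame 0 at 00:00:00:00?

1743144

Total seconds to the label: (8 × 3600 + 4 × 60 + 12) = 29052.
Frame index = 29052 × 60 + 24 = 1743144.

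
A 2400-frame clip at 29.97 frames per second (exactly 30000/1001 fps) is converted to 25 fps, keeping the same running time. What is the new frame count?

2002 frames

Target frames = source frames × (target rate / source rate) = 2400 × (25)/(30000/1001) = 2400 × 1001/1200 = 2002.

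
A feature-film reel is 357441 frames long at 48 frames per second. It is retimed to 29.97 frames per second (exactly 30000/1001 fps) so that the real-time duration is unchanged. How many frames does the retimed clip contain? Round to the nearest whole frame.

Frames at target rate = 357441 × (30000/1001) / (48) = 31914375/143 ≈ 223177.448.
Nearest whole frame: 223177.

223177 frames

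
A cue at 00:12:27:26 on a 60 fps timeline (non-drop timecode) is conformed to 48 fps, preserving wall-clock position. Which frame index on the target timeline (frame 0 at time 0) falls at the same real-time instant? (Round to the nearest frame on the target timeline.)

frame 35877

Source frame index: (0×3600 + 12×60 + 27) × 60 + 26 = 44846.
Real time: 44846 / (60) = 22423/30 s.
Target frame: (22423/30) × (48) = 179384/5 ≈ 35876.800 → 35877.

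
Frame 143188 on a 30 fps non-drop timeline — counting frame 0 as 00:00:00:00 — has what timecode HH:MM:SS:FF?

143188 ÷ 30 = 4772 full seconds, remainder 28 frames.
4772 s = 1 h 19 min 32 s.
Timecode: 01:19:32:28.

01:19:32:28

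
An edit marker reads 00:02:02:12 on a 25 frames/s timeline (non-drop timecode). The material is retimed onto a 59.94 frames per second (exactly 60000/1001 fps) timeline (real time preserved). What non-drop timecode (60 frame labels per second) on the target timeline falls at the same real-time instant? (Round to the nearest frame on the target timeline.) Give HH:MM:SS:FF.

00:02:02:21

Source frame index: (0×3600 + 2×60 + 2) × 25 + 12 = 3062.
Real time: 3062 / (25) = 3062/25 s.
Target frame: (3062/25) × (60000/1001) = 7348800/1001 ≈ 7341.459 → 7341.
At 60 labels/s: frame 7341 → 00:02:02:21.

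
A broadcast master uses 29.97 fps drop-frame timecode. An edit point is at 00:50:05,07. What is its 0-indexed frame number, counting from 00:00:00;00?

As if non-drop at 30 labels/s: (0 × 3600 + 50 × 60 + 5) × 30 + 7 = 90157.
Minute boundaries passed: 50; those not divisible by 10: 50 − 5 = 45; dropped labels = 2 × 45 = 90.
Actual frame index = 90157 − 90 = 90067.

90067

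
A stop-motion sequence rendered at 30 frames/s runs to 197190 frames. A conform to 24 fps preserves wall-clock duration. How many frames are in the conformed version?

157752 frames

Target frames = source frames × (target rate / source rate) = 197190 × (24)/(30) = 197190 × 4/5 = 157752.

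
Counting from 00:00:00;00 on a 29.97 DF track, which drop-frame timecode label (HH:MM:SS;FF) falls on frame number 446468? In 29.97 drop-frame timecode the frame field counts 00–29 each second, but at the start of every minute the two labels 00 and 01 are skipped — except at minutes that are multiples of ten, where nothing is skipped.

Each 10-minute DF block holds 10 × 60 × 30 − 9 × 2 = 17982 frames. 446468 ÷ 17982 → 24 full blocks, remainder 14900.
Within the partial block the first minute is 1800 frames and each further minute 1798, so 8 further minute boundaries passed. Total skipped labels = 18 × 24 + 2 × 8 = 448.
Non-drop label index = 446468 + 448 = 446916; at 30 labels/s that is 04:08:17:06, i.e. DF 04:08:17;06.

04:08:17;06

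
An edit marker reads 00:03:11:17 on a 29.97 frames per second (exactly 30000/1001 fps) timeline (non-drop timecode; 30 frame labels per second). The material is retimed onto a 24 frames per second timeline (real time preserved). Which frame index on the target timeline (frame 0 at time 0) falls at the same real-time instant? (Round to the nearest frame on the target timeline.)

frame 4602

Source frame index: (0×3600 + 3×60 + 11) × 30 + 17 = 5747.
Real time: 5747 / (30000/1001) = 5752747/30000 s.
Target frame: (5752747/30000) × (24) = 5752747/1250 ≈ 4602.198 → 4602.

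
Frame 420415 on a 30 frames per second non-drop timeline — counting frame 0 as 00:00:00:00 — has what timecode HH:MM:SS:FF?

420415 ÷ 30 = 14013 full seconds, remainder 25 frames.
14013 s = 3 h 53 min 33 s.
Timecode: 03:53:33:25.

03:53:33:25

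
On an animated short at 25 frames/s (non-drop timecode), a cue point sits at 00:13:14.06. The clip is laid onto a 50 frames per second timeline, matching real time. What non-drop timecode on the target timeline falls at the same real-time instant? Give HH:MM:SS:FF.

Source frame index: (0×3600 + 13×60 + 14) × 25 + 6 = 19856.
Real time: 19856 / (25) = 19856/25 s.
Target frame: (19856/25) × (50) = 39712.
At 50 labels/s: frame 39712 → 00:13:14:12.

00:13:14:12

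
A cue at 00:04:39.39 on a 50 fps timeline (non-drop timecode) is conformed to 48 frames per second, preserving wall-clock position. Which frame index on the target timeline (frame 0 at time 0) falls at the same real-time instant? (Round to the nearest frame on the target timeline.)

frame 13429

Source frame index: (0×3600 + 4×60 + 39) × 50 + 39 = 13989.
Real time: 13989 / (50) = 13989/50 s.
Target frame: (13989/50) × (48) = 335736/25 ≈ 13429.440 → 13429.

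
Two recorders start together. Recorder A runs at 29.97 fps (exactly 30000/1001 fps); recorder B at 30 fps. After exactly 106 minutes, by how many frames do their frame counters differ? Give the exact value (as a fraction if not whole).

106 min = 6360 s.
A emits 30000/1001 × 6360 = 190800000/1001 frames; B emits 30 × 6360 = 190800.
Difference = 190800/1001 frames (≈ 190.6094); B is ahead of A.

190800/1001 frames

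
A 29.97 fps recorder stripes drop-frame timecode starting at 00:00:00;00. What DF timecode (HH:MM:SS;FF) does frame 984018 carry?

09:07:13;14

Each 10-minute DF block holds 10 × 60 × 30 − 9 × 2 = 17982 frames. 984018 ÷ 17982 → 54 full blocks, remainder 12990.
Within the partial block the first minute is 1800 frames and each further minute 1798, so 7 further minute boundaries passed. Total skipped labels = 18 × 54 + 2 × 7 = 986.
Non-drop label index = 984018 + 986 = 985004; at 30 labels/s that is 09:07:13:14, i.e. DF 09:07:13;14.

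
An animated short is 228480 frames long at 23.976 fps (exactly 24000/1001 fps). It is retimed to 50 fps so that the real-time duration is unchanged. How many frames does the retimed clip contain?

476476 frames

Target frames = source frames × (target rate / source rate) = 228480 × (50)/(24000/1001) = 228480 × 1001/480 = 476476.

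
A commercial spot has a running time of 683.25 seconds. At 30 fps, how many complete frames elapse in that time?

Frames = 683.25 × 30 = 40995/2 ≈ 20497.5000.
Complete frames: 20497.

20497 frames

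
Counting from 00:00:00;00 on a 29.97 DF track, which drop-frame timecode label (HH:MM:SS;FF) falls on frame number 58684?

Ten DF minutes hold 17982 frames, so frame 58684 lies in block 3 (frames 53946–71927) with 4738 frames into that block.
The block's first minute is 1800 frames and the rest 1798 each; 4738 frames reaches minute 2, so 3 × 18 + 2 × 2 = 58 labels have been skipped so far.
Adding those back, label number 58684 + 58 = 58742 at 30 labels/s is 1958 s + 2 f = 0 h 32 min 38 s frame 2, i.e. 00:32:38;02.

00:32:38;02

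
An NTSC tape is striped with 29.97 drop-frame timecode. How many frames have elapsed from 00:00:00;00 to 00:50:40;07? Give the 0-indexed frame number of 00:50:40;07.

91117

As if non-drop at 30 labels/s: (0 × 3600 + 50 × 60 + 40) × 30 + 7 = 91207.
Minute boundaries passed: 50; those not divisible by 10: 50 − 5 = 45; dropped labels = 2 × 45 = 90.
Actual frame index = 91207 − 90 = 91117.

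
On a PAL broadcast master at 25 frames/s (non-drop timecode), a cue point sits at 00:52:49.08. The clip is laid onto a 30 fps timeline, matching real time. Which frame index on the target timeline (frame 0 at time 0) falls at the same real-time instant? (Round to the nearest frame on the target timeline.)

frame 95080

Source frame index: (0×3600 + 52×60 + 49) × 25 + 8 = 79233.
Real time: 79233 / (25) = 79233/25 s.
Target frame: (79233/25) × (30) = 475398/5 ≈ 95079.600 → 95080.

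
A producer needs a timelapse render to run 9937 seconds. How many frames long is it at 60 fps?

596220 frames

Frames = 9937 × 60 = 596220.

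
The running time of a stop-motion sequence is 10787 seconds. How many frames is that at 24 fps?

258888 frames

Frames = 10787 × 24 = 258888.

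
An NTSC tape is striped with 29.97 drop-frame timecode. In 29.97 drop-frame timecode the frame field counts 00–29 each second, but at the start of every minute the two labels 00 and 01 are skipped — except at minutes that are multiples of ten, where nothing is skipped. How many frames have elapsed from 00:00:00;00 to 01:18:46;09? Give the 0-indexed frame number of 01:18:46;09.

Complete 10-minute blocks: 7, each 17982 frames → 125874.
Remaining 8 whole minutes in the current block: 1800 + 7 × 1798 = 14386 frames.
Within the current minute: 46 × 30 + 9 − 2 = 1387 (labels ;00/;01 skipped at this minute). Total = 125874 + 14386 + 1387 = 141647.

141647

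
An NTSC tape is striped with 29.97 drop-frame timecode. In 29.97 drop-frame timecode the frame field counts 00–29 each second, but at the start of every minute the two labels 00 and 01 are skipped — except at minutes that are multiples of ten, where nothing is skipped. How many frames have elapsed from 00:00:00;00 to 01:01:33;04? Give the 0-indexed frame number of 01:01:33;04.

Complete 10-minute blocks: 6, each 17982 frames → 107892.
Remaining 1 whole minute in the current block: 1800 + 0 × 1798 = 1800 frames.
Within the current minute: 33 × 30 + 4 − 2 = 992 (labels ;00/;01 skipped at this minute). Total = 107892 + 1800 + 992 = 110684.

110684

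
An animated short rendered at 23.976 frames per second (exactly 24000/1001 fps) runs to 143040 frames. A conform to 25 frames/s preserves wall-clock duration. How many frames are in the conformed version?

149149 frames

Target frames = source frames × (target rate / source rate) = 143040 × (25)/(24000/1001) = 143040 × 1001/960 = 149149.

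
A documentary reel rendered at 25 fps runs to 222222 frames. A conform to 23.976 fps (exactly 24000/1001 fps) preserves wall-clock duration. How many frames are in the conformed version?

Target frames = source frames × (target rate / source rate) = 222222 × (24000/1001)/(25) = 222222 × 960/1001 = 213120.

213120 frames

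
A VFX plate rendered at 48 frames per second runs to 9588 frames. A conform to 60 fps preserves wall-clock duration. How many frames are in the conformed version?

Target frames = source frames × (target rate / source rate) = 9588 × (60)/(48) = 9588 × 5/4 = 11985.

11985 frames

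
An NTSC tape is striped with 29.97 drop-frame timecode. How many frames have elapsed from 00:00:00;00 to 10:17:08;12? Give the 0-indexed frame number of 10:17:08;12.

Complete 10-minute blocks: 61, each 17982 frames → 1096902.
Remaining 7 whole minutes in the current block: 1800 + 6 × 1798 = 12588 frames.
Within the current minute: 8 × 30 + 12 − 2 = 250 (labels ;00/;01 skipped at this minute). Total = 1096902 + 12588 + 250 = 1109740.

1109740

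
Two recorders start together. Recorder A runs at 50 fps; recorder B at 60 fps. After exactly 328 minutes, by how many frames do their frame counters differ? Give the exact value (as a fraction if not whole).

196800 frames

328 min = 19680 s.
A emits 50 × 19680 = 984000 frames; B emits 60 × 19680 = 1180800.
Difference = 196800 frames; B is ahead of A.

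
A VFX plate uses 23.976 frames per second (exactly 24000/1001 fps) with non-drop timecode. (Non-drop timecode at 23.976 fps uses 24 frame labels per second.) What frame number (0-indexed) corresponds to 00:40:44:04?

Total seconds to the label: (0 × 3600 + 40 × 60 + 44) = 2444.
Frame index = 2444 × 24 + 4 = 58660.

frame 58660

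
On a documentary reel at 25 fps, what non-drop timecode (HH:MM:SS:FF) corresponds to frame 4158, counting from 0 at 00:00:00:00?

00:02:46:08

4158 ÷ 25 = 166 full seconds, remainder 8 frames.
166 s = 0 h 2 min 46 s.
Timecode: 00:02:46:08.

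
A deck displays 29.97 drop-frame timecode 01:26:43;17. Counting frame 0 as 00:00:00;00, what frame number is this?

155951

As if non-drop at 30 labels/s: (1 × 3600 + 26 × 60 + 43) × 30 + 17 = 156107.
Minute boundaries passed: 86; those not divisible by 10: 86 − 8 = 78; dropped labels = 2 × 78 = 156.
Actual frame index = 156107 − 156 = 155951.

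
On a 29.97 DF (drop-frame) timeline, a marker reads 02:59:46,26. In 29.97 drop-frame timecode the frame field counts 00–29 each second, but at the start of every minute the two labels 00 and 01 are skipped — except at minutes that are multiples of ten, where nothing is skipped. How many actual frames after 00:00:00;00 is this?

323282

As if non-drop at 30 labels/s: (2 × 3600 + 59 × 60 + 46) × 30 + 26 = 323606.
Minute boundaries passed: 179; those not divisible by 10: 179 − 17 = 162; dropped labels = 2 × 162 = 324.
Actual frame index = 323606 − 324 = 323282.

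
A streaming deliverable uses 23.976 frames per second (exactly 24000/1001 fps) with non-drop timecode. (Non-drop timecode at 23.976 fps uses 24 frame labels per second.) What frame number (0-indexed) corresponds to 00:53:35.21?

Total seconds to the label: (0 × 3600 + 53 × 60 + 35) = 3215.
Frame index = 3215 × 24 + 21 = 77181.

77181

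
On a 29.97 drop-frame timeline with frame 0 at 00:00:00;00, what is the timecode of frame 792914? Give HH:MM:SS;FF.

Ten DF minutes hold 17982 frames, so frame 792914 lies in block 44 (frames 791208–809189) with 1706 frames into that block.
The block's first minute is 1800 frames and the rest 1798 each; 1706 frames reaches minute 0, so 44 × 18 + 0 × 2 = 792 labels have been skipped so far.
Adding those back, label number 792914 + 792 = 793706 at 30 labels/s is 26456 s + 26 f = 7 h 20 min 56 s frame 26, i.e. 07:20:56;26.

07:20:56;26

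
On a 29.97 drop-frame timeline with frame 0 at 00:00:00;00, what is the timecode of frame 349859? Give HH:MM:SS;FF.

03:14:33;19

Ten DF minutes hold 17982 frames, so frame 349859 lies in block 19 (frames 341658–359639) with 8201 frames into that block.
The block's first minute is 1800 frames and the rest 1798 each; 8201 frames reaches minute 4, so 19 × 18 + 4 × 2 = 350 labels have been skipped so far.
Adding those back, label number 349859 + 350 = 350209 at 30 labels/s is 11673 s + 19 f = 3 h 14 min 33 s frame 19, i.e. 03:14:33;19.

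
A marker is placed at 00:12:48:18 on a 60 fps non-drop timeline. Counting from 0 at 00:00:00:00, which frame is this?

Total seconds to the label: (0 × 3600 + 12 × 60 + 48) = 768.
Frame index = 768 × 60 + 18 = 46098.

46098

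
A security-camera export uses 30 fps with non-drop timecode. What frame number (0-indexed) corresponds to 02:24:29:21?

Total seconds to the label: (2 × 3600 + 24 × 60 + 29) = 8669.
Frame index = 8669 × 30 + 21 = 260091.

260091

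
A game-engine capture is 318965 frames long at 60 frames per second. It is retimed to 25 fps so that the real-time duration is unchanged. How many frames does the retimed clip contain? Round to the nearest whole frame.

Frames at target rate = 318965 × (25) / (60) = 1594825/12 ≈ 132902.083.
Nearest whole frame: 132902.

132902 frames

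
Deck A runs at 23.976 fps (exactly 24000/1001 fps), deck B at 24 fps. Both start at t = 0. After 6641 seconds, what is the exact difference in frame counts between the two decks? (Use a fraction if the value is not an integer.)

159384/1001 frames

A emits 24000/1001 × 6641 = 159384000/1001 frames; B emits 24 × 6641 = 159384.
Difference = 159384/1001 frames (≈ 159.2248); B is ahead of A.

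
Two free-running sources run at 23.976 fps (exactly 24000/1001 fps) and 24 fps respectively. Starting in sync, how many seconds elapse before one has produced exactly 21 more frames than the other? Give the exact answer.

The gap grows by |24 − 24000/1001| = 24/1001 frames per second.
Time for a 21-frame gap: 21 ÷ (24/1001) = 875.875 s.

875.875 seconds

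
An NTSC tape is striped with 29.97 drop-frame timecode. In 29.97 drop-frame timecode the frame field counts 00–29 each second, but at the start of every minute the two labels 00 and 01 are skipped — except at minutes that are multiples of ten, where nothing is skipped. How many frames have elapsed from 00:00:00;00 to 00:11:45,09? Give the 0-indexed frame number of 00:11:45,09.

21139

Complete 10-minute blocks: 1, each 17982 frames → 17982.
Remaining 1 whole minute in the current block: 1800 + 0 × 1798 = 1800 frames.
Within the current minute: 45 × 30 + 9 − 2 = 1357 (labels ;00/;01 skipped at this minute). Total = 17982 + 1800 + 1357 = 21139.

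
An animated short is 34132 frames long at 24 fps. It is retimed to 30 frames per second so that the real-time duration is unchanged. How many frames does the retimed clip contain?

42665 frames

Frames at target rate = 34132 × (30) / (24) = 42665.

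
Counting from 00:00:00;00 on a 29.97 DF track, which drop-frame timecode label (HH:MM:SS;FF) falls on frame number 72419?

00:40:16;11

Each 10-minute DF block holds 10 × 60 × 30 − 9 × 2 = 17982 frames. 72419 ÷ 17982 → 4 full blocks, remainder 491.
Within the partial block the first minute is 1800 frames and each further minute 1798, so 0 further minute boundaries passed. Total skipped labels = 18 × 4 + 2 × 0 = 72.
Non-drop label index = 72419 + 72 = 72491; at 30 labels/s that is 00:40:16:11, i.e. DF 00:40:16;11.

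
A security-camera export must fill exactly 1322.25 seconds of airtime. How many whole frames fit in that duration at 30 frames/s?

39667 frames

Frames = 1322.25 × 30 = 79335/2 ≈ 39667.5000.
Complete frames: 39667.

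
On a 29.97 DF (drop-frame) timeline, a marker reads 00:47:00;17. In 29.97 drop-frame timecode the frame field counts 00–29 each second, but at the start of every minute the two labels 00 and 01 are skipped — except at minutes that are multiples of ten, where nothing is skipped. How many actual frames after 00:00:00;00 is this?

As if non-drop at 30 labels/s: (0 × 3600 + 47 × 60 + 0) × 30 + 17 = 84617.
Minute boundaries passed: 47; those not divisible by 10: 47 − 4 = 43; dropped labels = 2 × 43 = 86.
Actual frame index = 84617 − 86 = 84531.

84531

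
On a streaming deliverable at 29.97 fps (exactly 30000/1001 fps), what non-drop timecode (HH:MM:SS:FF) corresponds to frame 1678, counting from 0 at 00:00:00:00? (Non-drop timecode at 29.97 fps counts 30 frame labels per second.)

00:00:55:28

1678 ÷ 30 = 55 full seconds, remainder 28 frames.
55 s = 0 h 0 min 55 s.
Timecode: 00:00:55:28.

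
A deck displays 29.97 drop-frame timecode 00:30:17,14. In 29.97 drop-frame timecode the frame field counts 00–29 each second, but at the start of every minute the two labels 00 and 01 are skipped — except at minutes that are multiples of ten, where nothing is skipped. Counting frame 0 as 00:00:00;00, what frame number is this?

As if non-drop at 30 labels/s: (0 × 3600 + 30 × 60 + 17) × 30 + 14 = 54524.
Minute boundaries passed: 30; those not divisible by 10: 30 − 3 = 27; dropped labels = 2 × 27 = 54.
Actual frame index = 54524 − 54 = 54470.

54470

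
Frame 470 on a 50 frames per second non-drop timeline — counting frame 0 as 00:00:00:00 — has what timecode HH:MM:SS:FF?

470 ÷ 50 = 9 full seconds, remainder 20 frames.
9 s = 0 h 0 min 9 s.
Timecode: 00:00:09:20.

00:00:09:20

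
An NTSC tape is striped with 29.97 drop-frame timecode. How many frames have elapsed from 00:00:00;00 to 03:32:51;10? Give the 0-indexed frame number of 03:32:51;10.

As if non-drop at 30 labels/s: (3 × 3600 + 32 × 60 + 51) × 30 + 10 = 383140.
Minute boundaries passed: 212; those not divisible by 10: 212 − 21 = 191; dropped labels = 2 × 191 = 382.
Actual frame index = 383140 − 382 = 382758.

382758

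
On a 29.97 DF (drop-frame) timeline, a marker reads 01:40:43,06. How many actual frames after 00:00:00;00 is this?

Complete 10-minute blocks: 10, each 17982 frames → 179820.
Remaining 0 whole minutes in the current block: 0 frames.
Within the current minute: 43 × 30 + 6 = 1296. Total = 179820 + 0 + 1296 = 181116.

181116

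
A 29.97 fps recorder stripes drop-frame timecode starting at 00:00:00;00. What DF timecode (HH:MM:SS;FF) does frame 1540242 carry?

Each 10-minute DF block holds 10 × 60 × 30 − 9 × 2 = 17982 frames. 1540242 ÷ 17982 → 85 full blocks, remainder 11772.
Within the partial block the first minute is 1800 frames and each further minute 1798, so 6 further minute boundaries passed. Total skipped labels = 18 × 85 + 2 × 6 = 1542.
Non-drop label index = 1540242 + 1542 = 1541784; at 30 labels/s that is 14:16:32:24, i.e. DF 14:16:32;24.

14:16:32;24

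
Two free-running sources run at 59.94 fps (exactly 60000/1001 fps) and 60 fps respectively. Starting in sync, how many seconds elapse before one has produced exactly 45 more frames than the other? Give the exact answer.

750.75 seconds

The gap grows by |60 − 60000/1001| = 60/1001 frames per second.
Time for a 45-frame gap: 45 ÷ (60/1001) = 750.75 s.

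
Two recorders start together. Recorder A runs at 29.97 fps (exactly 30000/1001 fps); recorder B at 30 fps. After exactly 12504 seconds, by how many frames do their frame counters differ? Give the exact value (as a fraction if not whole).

A emits 30000/1001 × 12504 = 375120000/1001 frames; B emits 30 × 12504 = 375120.
Difference = 375120/1001 frames (≈ 374.7453); B is ahead of A.

375120/1001 frames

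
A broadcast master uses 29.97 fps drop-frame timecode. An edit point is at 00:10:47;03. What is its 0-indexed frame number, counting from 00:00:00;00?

Complete 10-minute blocks: 1, each 17982 frames → 17982.
Remaining 0 whole minutes in the current block: 0 frames.
Within the current minute: 47 × 30 + 3 = 1413. Total = 17982 + 0 + 1413 = 19395.

19395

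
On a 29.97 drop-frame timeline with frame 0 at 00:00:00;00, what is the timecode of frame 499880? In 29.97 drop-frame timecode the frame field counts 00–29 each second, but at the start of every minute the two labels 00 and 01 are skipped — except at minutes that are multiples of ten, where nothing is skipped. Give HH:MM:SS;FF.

04:37:59;10

Ten DF minutes hold 17982 frames, so frame 499880 lies in block 27 (frames 485514–503495) with 14366 frames into that block.
The block's first minute is 1800 frames and the rest 1798 each; 14366 frames reaches minute 7, so 27 × 18 + 7 × 2 = 500 labels have been skipped so far.
Adding those back, label number 499880 + 500 = 500380 at 30 labels/s is 16679 s + 10 f = 4 h 37 min 59 s frame 10, i.e. 04:37:59;10.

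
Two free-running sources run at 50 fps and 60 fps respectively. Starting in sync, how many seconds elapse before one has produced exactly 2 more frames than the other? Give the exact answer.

The gap grows by |60 − 50| = 10 frames per second.
Time for a 2-frame gap: 2 ÷ (10) = 0.2 s.

0.2 seconds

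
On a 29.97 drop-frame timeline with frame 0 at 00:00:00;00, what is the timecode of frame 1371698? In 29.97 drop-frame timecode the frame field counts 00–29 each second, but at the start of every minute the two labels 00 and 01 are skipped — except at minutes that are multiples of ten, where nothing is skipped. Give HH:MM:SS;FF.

12:42:49;00

Each 10-minute DF block holds 10 × 60 × 30 − 9 × 2 = 17982 frames. 1371698 ÷ 17982 → 76 full blocks, remainder 5066.
Within the partial block the first minute is 1800 frames and each further minute 1798, so 2 further minute boundaries passed. Total skipped labels = 18 × 76 + 2 × 2 = 1372.
Non-drop label index = 1371698 + 1372 = 1373070; at 30 labels/s that is 12:42:49:00, i.e. DF 12:42:49;00.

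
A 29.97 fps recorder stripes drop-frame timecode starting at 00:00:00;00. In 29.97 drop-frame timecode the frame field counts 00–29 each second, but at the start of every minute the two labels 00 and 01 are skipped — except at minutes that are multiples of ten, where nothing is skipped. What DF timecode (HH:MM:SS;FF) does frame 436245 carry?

04:02:36;01

Each 10-minute DF block holds 10 × 60 × 30 − 9 × 2 = 17982 frames. 436245 ÷ 17982 → 24 full blocks, remainder 4677.
Within the partial block the first minute is 1800 frames and each further minute 1798, so 2 further minute boundaries passed. Total skipped labels = 18 × 24 + 2 × 2 = 436.
Non-drop label index = 436245 + 436 = 436681; at 30 labels/s that is 04:02:36:01, i.e. DF 04:02:36;01.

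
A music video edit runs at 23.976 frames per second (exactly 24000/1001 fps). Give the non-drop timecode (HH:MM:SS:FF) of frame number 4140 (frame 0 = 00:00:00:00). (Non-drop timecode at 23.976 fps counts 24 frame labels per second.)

4140 ÷ 24 = 172 full seconds, remainder 12 frames.
172 s = 0 h 2 min 52 s.
Timecode: 00:02:52:12.

00:02:52:12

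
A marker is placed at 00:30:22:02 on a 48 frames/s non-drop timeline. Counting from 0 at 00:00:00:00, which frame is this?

frame 87458

Total seconds to the label: (0 × 3600 + 30 × 60 + 22) = 1822.
Frame index = 1822 × 48 + 2 = 87458.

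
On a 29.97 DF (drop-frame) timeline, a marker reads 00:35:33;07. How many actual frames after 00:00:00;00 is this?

As if non-drop at 30 labels/s: (0 × 3600 + 35 × 60 + 33) × 30 + 7 = 63997.
Minute boundaries passed: 35; those not divisible by 10: 35 − 3 = 32; dropped labels = 2 × 32 = 64.
Actual frame index = 63997 − 64 = 63933.

63933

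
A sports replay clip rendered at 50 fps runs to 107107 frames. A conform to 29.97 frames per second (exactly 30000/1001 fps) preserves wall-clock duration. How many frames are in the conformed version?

Target frames = source frames × (target rate / source rate) = 107107 × (30000/1001)/(50) = 107107 × 600/1001 = 64200.

64200 frames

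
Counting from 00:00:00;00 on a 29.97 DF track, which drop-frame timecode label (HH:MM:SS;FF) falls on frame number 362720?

03:21:42;22

Ten DF minutes hold 17982 frames, so frame 362720 lies in block 20 (frames 359640–377621) with 3080 frames into that block.
The block's first minute is 1800 frames and the rest 1798 each; 3080 frames reaches minute 1, so 20 × 18 + 1 × 2 = 362 labels have been skipped so far.
Adding those back, label number 362720 + 362 = 363082 at 30 labels/s is 12102 s + 22 f = 3 h 21 min 42 s frame 22, i.e. 03:21:42;22.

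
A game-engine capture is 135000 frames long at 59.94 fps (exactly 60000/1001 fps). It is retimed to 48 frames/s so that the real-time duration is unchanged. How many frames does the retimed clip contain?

Target frames = source frames × (target rate / source rate) = 135000 × (48)/(60000/1001) = 135000 × 1001/1250 = 108108.

108108 frames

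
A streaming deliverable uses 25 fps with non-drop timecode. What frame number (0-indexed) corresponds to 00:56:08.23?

84223

Total seconds to the label: (0 × 3600 + 56 × 60 + 8) = 3368.
Frame index = 3368 × 25 + 23 = 84223.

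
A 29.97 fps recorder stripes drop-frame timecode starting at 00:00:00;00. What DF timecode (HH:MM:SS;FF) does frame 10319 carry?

00:05:44;09

Each 10-minute DF block holds 10 × 60 × 30 − 9 × 2 = 17982 frames. 10319 ÷ 17982 → 0 full blocks, remainder 10319.
Within the partial block the first minute is 1800 frames and each further minute 1798, so 5 further minute boundaries passed. Total skipped labels = 18 × 0 + 2 × 5 = 10.
Non-drop label index = 10319 + 10 = 10329; at 30 labels/s that is 00:05:44:09, i.e. DF 00:05:44;09.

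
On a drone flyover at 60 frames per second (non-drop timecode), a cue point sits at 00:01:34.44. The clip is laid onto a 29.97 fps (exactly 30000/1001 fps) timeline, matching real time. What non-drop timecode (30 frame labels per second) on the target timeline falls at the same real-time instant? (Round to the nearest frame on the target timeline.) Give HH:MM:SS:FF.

00:01:34:19

Source frame index: (0×3600 + 1×60 + 34) × 60 + 44 = 5684.
Real time: 5684 / (60) = 1421/15 s.
Target frame: (1421/15) × (30000/1001) = 406000/143 ≈ 2839.161 → 2839.
At 30 labels/s: frame 2839 → 00:01:34:19.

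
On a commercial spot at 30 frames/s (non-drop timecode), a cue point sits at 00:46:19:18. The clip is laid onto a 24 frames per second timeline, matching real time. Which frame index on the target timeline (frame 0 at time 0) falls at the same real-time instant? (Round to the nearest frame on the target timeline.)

Source frame index: (0×3600 + 46×60 + 19) × 30 + 18 = 83388.
Real time: 83388 / (30) = 13898/5 s.
Target frame: (13898/5) × (24) = 333552/5 ≈ 66710.400 → 66710.

frame 66710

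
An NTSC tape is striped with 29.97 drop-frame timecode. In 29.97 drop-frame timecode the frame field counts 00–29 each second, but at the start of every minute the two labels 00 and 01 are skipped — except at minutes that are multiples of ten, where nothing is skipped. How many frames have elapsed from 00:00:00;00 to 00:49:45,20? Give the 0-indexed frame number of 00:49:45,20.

89480

As if non-drop at 30 labels/s: (0 × 3600 + 49 × 60 + 45) × 30 + 20 = 89570.
Minute boundaries passed: 49; those not divisible by 10: 49 − 4 = 45; dropped labels = 2 × 45 = 90.
Actual frame index = 89570 − 90 = 89480.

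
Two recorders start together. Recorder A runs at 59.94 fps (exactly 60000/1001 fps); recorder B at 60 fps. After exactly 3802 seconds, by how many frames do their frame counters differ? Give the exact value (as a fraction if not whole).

228120/1001 frames

A emits 60000/1001 × 3802 = 228120000/1001 frames; B emits 60 × 3802 = 228120.
Difference = 228120/1001 frames (≈ 227.8921); B is ahead of A.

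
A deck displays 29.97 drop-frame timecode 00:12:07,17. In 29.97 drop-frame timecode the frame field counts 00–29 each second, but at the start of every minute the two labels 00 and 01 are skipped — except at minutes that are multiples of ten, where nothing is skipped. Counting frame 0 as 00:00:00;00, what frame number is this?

As if non-drop at 30 labels/s: (0 × 3600 + 12 × 60 + 7) × 30 + 17 = 21827.
Minute boundaries passed: 12; those not divisible by 10: 12 − 1 = 11; dropped labels = 2 × 11 = 22.
Actual frame index = 21827 − 22 = 21805.

21805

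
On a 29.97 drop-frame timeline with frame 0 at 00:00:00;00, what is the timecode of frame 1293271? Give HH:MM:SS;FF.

Each 10-minute DF block holds 10 × 60 × 30 − 9 × 2 = 17982 frames. 1293271 ÷ 17982 → 71 full blocks, remainder 16549.
Within the partial block the first minute is 1800 frames and each further minute 1798, so 9 further minute boundaries passed. Total skipped labels = 18 × 71 + 2 × 9 = 1296.
Non-drop label index = 1293271 + 1296 = 1294567; at 30 labels/s that is 11:59:12:07, i.e. DF 11:59:12;07.

11:59:12;07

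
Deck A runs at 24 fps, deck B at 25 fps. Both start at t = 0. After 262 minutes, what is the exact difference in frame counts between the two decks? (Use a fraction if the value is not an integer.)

15720 frames

262 min = 15720 s.
A emits 24 × 15720 = 377280 frames; B emits 25 × 15720 = 393000.
Difference = 15720 frames; B is ahead of A.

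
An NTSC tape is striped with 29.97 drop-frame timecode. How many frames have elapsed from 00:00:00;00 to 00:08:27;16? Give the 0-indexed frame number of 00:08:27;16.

15210

Complete 10-minute blocks: 0, each 17982 frames → 0.
Remaining 8 whole minutes in the current block: 1800 + 7 × 1798 = 14386 frames.
Within the current minute: 27 × 30 + 16 − 2 = 824 (labels ;00/;01 skipped at this minute). Total = 0 + 14386 + 824 = 15210.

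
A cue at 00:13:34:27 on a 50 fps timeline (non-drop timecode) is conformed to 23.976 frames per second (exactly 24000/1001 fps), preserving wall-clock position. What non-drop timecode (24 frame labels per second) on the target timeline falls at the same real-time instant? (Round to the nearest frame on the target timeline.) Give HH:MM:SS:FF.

00:13:33:17

Source frame index: (0×3600 + 13×60 + 34) × 50 + 27 = 40727.
Real time: 40727 / (50) = 40727/50 s.
Target frame: (40727/50) × (24000/1001) = 19548960/1001 ≈ 19529.431 → 19529.
At 24 labels/s: frame 19529 → 00:13:33:17.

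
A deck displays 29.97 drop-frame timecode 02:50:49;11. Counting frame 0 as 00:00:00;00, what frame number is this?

307175

Complete 10-minute blocks: 17, each 17982 frames → 305694.
Remaining 0 whole minutes in the current block: 0 frames.
Within the current minute: 49 × 30 + 11 = 1481. Total = 305694 + 0 + 1481 = 307175.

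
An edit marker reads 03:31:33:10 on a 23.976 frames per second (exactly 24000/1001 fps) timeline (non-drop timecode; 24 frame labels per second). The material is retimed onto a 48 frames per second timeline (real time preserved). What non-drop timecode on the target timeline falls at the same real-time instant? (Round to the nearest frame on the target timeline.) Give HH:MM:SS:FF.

Source frame index: (3×3600 + 31×60 + 33) × 24 + 10 = 304642.
Real time: 304642 / (24000/1001) = 152473321/12000 s.
Target frame: (152473321/12000) × (48) = 152473321/250 ≈ 609893.284 → 609893.
At 48 labels/s: frame 609893 → 03:31:46:05.

03:31:46:05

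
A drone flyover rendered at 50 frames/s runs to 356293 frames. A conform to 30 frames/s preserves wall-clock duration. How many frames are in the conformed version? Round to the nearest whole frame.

213776 frames

Frames at target rate = 356293 × (30) / (50) = 1068879/5 ≈ 213775.800.
Nearest whole frame: 213776.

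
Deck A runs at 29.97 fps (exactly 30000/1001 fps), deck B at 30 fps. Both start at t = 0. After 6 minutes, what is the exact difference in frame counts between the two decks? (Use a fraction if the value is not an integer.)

10800/1001 frames

6 min = 360 s.
A emits 30000/1001 × 360 = 10800000/1001 frames; B emits 30 × 360 = 10800.
Difference = 10800/1001 frames (≈ 10.7892); B is ahead of A.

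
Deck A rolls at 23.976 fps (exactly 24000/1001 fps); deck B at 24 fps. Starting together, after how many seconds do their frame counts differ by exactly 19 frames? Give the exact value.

19019/24 seconds

The gap grows by |24 − 24000/1001| = 24/1001 frames per second.
Time for a 19-frame gap: 19 ÷ (24/1001) = 19019/24 s.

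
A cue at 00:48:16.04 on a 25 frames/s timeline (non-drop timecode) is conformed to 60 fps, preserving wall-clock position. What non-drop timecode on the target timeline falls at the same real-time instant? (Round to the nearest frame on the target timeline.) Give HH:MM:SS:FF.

00:48:16:10

Source frame index: (0×3600 + 48×60 + 16) × 25 + 4 = 72404.
Real time: 72404 / (25) = 72404/25 s.
Target frame: (72404/25) × (60) = 868848/5 ≈ 173769.600 → 173770.
At 60 labels/s: frame 173770 → 00:48:16:10.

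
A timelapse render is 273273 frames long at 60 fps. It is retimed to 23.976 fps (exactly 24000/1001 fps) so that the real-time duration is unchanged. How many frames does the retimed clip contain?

Target frames = source frames × (target rate / source rate) = 273273 × (24000/1001)/(60) = 273273 × 400/1001 = 109200.

109200 frames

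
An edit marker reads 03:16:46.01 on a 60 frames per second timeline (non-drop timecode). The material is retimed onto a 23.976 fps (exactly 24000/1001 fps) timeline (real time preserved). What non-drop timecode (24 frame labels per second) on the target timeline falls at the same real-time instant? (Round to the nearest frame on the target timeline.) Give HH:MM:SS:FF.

03:16:34:05

Source frame index: (3×3600 + 16×60 + 46) × 60 + 1 = 708361.
Real time: 708361 / (60) = 708361/60 s.
Target frame: (708361/60) × (24000/1001) = 283344400/1001 ≈ 283061.339 → 283061.
At 24 labels/s: frame 283061 → 03:16:34:05.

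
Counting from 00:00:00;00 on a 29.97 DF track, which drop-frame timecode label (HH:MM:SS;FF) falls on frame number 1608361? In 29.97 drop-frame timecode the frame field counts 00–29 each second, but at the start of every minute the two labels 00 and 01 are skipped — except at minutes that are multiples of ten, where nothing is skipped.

Each 10-minute DF block holds 10 × 60 × 30 − 9 × 2 = 17982 frames. 1608361 ÷ 17982 → 89 full blocks, remainder 7963.
Within the partial block the first minute is 1800 frames and each further minute 1798, so 4 further minute boundaries passed. Total skipped labels = 18 × 89 + 2 × 4 = 1610.
Non-drop label index = 1608361 + 1610 = 1609971; at 30 labels/s that is 14:54:25:21, i.e. DF 14:54:25;21.

14:54:25;21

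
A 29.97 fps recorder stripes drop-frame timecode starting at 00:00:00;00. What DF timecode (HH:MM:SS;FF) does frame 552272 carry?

05:07:07;16

Ten DF minutes hold 17982 frames, so frame 552272 lies in block 30 (frames 539460–557441) with 12812 frames into that block.
The block's first minute is 1800 frames and the rest 1798 each; 12812 frames reaches minute 7, so 30 × 18 + 7 × 2 = 554 labels have been skipped so far.
Adding those back, label number 552272 + 554 = 552826 at 30 labels/s is 18427 s + 16 f = 5 h 7 min 7 s frame 16, i.e. 05:07:07;16.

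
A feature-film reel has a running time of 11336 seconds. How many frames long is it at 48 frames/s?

Frames = 11336 × 48 = 544128.

544128 frames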